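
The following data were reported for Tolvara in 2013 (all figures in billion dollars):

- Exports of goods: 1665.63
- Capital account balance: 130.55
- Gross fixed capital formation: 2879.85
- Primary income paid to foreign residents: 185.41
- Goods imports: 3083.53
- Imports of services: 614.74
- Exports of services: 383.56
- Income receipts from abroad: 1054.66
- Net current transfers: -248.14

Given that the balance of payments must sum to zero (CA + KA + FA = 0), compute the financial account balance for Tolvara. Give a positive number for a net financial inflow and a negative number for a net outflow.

Goods balance = 1665.63 - 3083.53 = -1417.90
Services balance = 383.56 - 614.74 = -231.18
Trade balance (goods + services) = -1417.90 + (-231.18) = -1649.08
Net primary income = 1054.66 - 185.41 = 869.25
Net secondary income = -248.14
Current account = -1649.08 + 869.25 + (-248.14) = -1027.97
Financial account = -(-1027.97 + 130.55) = 897.42

897.42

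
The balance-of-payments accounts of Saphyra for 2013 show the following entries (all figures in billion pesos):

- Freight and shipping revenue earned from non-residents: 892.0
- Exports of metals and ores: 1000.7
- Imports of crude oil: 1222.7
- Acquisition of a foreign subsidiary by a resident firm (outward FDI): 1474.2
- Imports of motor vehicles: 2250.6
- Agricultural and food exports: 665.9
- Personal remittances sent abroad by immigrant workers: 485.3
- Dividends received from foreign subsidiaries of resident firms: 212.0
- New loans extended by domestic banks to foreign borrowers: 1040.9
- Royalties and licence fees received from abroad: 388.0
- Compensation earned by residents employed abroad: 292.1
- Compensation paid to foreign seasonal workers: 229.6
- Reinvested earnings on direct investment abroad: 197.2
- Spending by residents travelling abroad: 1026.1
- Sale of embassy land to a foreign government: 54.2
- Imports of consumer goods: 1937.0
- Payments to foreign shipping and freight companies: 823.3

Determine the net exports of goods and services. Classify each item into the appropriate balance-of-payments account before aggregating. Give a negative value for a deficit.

-4313.1

Goods: -1937.0 - 2250.6 + 665.9 + 1000.7 - 1222.7 = -3743.7
Services: 388.0 - 823.3 + 892.0 - 1026.1 = -569.4
Trade balance = -3743.7 + (-569.4) = -4313.1
(Excluded from the trade balance — financial account: acquisition of a foreign subsidiary by a resident firm (outward FDI) 1474.2, new loans extended by domestic banks to foreign borrowers 1040.9; secondary income: personal remittances sent abroad by immigrant workers 485.3; primary income: dividends received from foreign subsidiaries of resident firms 212.0, compensation earned by residents employed abroad 292.1, compensation paid to foreign seasonal workers 229.6, reinvested earnings on direct investment abroad 197.2; capital account: sale of embassy land to a foreign government 54.2.)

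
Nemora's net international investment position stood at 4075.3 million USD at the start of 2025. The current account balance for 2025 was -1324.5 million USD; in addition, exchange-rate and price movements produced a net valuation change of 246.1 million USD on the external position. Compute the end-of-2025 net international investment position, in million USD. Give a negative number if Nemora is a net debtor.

2996.9

Change in NIIP = current account + net valuation change = -1324.5 + 246.1 = -1078.4
End-of-year NIIP = 4075.3 + (-1078.4) = 2996.9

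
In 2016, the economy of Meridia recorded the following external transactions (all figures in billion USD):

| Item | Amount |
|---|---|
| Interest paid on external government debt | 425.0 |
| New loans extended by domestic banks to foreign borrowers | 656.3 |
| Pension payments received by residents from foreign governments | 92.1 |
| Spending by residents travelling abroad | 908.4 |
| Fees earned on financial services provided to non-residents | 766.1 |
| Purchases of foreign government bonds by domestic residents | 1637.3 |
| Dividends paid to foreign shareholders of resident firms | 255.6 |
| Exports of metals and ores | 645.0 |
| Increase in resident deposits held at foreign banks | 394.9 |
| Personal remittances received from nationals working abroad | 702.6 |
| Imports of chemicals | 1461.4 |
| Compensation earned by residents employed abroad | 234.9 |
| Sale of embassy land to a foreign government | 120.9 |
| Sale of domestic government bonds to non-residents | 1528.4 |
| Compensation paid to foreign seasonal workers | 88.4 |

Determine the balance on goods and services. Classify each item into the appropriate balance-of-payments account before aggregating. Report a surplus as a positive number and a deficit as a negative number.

Goods: -1461.4 + 645.0 = -816.4
Services: 766.1 - 908.4 = -142.3
Trade balance = -816.4 + (-142.3) = -958.7
(Excluded from the trade balance — primary income: interest paid on external government debt 425.0, dividends paid to foreign shareholders of resident firms 255.6, compensation earned by residents employed abroad 234.9, compensation paid to foreign seasonal workers 88.4; financial account: new loans extended by domestic banks to foreign borrowers 656.3, purchases of foreign government bonds by domestic residents 1637.3, increase in resident deposits held at foreign banks 394.9, sale of domestic government bonds to non-residents 1528.4; secondary income: pension payments received by residents from foreign governments 92.1, personal remittances received from nationals working abroad 702.6; capital account: sale of embassy land to a foreign government 120.9.)

-958.7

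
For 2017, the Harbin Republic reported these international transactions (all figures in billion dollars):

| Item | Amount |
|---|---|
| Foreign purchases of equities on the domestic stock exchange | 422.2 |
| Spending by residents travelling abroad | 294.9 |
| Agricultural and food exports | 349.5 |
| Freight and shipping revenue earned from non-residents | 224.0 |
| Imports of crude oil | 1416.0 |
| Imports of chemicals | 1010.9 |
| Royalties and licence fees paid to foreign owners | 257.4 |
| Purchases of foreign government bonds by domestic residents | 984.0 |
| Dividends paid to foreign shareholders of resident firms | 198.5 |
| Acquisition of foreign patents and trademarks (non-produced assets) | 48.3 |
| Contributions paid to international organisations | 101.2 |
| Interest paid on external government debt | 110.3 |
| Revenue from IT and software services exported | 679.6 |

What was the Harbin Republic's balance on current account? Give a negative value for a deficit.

-2136.1

Goods: -1010.9 - 1416.0 + 349.5 = -2077.4
Services: 224.0 + 679.6 - 257.4 - 294.9 = 351.3
Primary income: -110.3 - 198.5 = -308.8
Secondary income: -101.2
Current account = (-2077.4) + 351.3 + (-308.8) + (-101.2) = -2136.1
(Excluded from the current account — financial account: foreign purchases of equities on the domestic stock exchange 422.2, purchases of foreign government bonds by domestic residents 984.0; capital account: acquisition of foreign patents and trademarks (non-produced assets) 48.3.)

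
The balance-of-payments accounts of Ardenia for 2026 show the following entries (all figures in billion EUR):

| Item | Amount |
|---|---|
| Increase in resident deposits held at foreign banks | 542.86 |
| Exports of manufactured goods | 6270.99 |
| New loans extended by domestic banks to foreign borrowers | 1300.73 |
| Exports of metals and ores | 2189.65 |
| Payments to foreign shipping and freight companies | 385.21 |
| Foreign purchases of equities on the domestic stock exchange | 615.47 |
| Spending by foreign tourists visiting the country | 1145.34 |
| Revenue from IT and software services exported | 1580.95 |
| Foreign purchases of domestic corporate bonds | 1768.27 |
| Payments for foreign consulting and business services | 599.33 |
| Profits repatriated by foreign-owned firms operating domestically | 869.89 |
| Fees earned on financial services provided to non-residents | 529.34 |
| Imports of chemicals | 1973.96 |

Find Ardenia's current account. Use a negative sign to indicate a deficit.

7887.88

Goods: 2189.65 - 1973.96 + 6270.99 = 6486.68
Services: -385.21 - 599.33 + 529.34 + 1580.95 + 1145.34 = 2271.09
Primary income: -869.89
Current account = 6486.68 + 2271.09 + (-869.89) = 7887.88
(Excluded from the current account — financial account: increase in resident deposits held at foreign banks 542.86, new loans extended by domestic banks to foreign borrowers 1300.73, foreign purchases of equities on the domestic stock exchange 615.47, foreign purchases of domestic corporate bonds 1768.27.)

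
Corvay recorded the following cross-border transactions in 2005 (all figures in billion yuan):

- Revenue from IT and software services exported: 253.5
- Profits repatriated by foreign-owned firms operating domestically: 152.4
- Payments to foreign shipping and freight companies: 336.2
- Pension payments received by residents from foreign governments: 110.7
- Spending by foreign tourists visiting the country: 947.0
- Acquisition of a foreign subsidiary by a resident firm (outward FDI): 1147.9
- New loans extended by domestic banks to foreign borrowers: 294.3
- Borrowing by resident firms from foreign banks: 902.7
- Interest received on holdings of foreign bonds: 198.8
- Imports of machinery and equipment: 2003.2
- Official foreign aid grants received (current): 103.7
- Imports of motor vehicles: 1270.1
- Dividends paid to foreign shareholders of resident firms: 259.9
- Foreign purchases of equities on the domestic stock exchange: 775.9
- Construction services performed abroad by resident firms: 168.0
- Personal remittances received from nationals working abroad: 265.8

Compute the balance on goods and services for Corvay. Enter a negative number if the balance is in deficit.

-2241.0

Goods: -1270.1 - 2003.2 = -3273.3
Services: -336.2 + 947.0 + 168.0 + 253.5 = 1032.3
Trade balance = -3273.3 + 1032.3 = -2241.0
(Excluded from the trade balance — primary income: profits repatriated by foreign-owned firms operating domestically 152.4, interest received on holdings of foreign bonds 198.8, dividends paid to foreign shareholders of resident firms 259.9; secondary income: pension payments received by residents from foreign governments 110.7, official foreign aid grants received (current) 103.7, personal remittances received from nationals working abroad 265.8; financial account: acquisition of a foreign subsidiary by a resident firm (outward FDI) 1147.9, new loans extended by domestic banks to foreign borrowers 294.3, borrowing by resident firms from foreign banks 902.7, foreign purchases of equities on the domestic stock exchange 775.9.)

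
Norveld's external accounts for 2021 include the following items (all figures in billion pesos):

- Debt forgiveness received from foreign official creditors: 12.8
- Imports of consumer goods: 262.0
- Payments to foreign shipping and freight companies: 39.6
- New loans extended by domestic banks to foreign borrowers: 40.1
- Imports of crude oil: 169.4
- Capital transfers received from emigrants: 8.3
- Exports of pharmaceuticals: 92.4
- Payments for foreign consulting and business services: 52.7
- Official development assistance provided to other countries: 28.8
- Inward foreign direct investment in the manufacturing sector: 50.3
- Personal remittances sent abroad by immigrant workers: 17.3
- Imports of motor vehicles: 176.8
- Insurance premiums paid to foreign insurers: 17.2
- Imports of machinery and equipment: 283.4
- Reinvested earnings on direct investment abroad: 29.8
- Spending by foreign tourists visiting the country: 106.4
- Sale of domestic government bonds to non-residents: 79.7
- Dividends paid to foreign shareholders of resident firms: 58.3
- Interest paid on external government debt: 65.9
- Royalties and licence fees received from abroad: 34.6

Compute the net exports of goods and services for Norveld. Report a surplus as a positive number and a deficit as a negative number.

Goods: -283.4 - 169.4 - 262.0 - 176.8 + 92.4 = -799.2
Services: -17.2 - 39.6 + 106.4 + 34.6 - 52.7 = 31.5
Trade balance = -799.2 + 31.5 = -767.7
(Excluded from the trade balance — capital account: debt forgiveness received from foreign official creditors 12.8, capital transfers received from emigrants 8.3; financial account: new loans extended by domestic banks to foreign borrowers 40.1, inward foreign direct investment in the manufacturing sector 50.3, sale of domestic government bonds to non-residents 79.7; secondary income: official development assistance provided to other countries 28.8, personal remittances sent abroad by immigrant workers 17.3; primary income: reinvested earnings on direct investment abroad 29.8, dividends paid to foreign shareholders of resident firms 58.3, interest paid on external government debt 65.9.)

-767.7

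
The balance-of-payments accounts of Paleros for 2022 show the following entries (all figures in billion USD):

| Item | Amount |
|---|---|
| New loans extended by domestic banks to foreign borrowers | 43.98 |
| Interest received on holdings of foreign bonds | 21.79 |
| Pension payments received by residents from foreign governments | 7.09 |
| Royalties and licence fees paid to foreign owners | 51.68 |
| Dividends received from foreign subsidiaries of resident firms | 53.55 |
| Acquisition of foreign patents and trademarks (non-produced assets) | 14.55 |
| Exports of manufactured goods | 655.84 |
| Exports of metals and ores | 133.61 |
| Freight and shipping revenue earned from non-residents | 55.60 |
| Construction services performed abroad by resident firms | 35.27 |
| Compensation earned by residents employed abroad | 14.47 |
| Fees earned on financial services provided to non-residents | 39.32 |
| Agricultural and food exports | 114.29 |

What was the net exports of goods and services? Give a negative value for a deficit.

Goods: 114.29 + 655.84 + 133.61 = 903.74
Services: 35.27 + 39.32 + 55.60 - 51.68 = 78.51
Trade balance = 903.74 + 78.51 = 982.25
(Excluded from the trade balance — financial account: new loans extended by domestic banks to foreign borrowers 43.98; primary income: interest received on holdings of foreign bonds 21.79, dividends received from foreign subsidiaries of resident firms 53.55, compensation earned by residents employed abroad 14.47; secondary income: pension payments received by residents from foreign governments 7.09; capital account: acquisition of foreign patents and trademarks (non-produced assets) 14.55.)

982.25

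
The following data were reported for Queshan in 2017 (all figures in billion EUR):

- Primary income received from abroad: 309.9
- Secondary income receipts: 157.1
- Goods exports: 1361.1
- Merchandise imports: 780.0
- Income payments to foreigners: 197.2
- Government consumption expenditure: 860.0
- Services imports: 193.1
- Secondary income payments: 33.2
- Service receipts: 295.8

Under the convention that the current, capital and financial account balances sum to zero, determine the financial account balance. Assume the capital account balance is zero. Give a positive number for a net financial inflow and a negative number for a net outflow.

Goods balance = 1361.1 - 780.0 = 581.1
Services balance = 295.8 - 193.1 = 102.7
Trade balance (goods + services) = 581.1 + 102.7 = 683.8
Net primary income = 309.9 - 197.2 = 112.7
Net secondary income = 157.1 - 33.2 = 123.9
Current account = 683.8 + 112.7 + 123.9 = 920.4
Financial account = -(920.4) = -920.4

-920.4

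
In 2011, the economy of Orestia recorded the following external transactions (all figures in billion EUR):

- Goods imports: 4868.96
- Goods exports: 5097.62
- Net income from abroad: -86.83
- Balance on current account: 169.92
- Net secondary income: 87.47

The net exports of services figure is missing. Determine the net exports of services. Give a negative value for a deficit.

Current account = goods balance + services balance + net primary income + net secondary income
Sum of the known components = 229.30
Net exports of services = CA - (known components) = 169.92 - 229.30 = -59.38

-59.38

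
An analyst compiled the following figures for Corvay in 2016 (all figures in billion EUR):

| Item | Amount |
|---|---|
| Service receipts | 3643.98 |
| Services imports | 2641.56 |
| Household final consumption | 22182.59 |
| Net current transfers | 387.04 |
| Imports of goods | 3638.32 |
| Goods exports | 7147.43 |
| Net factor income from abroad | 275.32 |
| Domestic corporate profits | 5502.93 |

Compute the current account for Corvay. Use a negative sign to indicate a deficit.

5173.89

Goods balance = 7147.43 - 3638.32 = 3509.11
Services balance = 3643.98 - 2641.56 = 1002.42
Trade balance (goods + services) = 3509.11 + 1002.42 = 4511.53
Net primary income = 275.32
Net secondary income = 387.04
Current account = 4511.53 + 275.32 + 387.04 = 5173.89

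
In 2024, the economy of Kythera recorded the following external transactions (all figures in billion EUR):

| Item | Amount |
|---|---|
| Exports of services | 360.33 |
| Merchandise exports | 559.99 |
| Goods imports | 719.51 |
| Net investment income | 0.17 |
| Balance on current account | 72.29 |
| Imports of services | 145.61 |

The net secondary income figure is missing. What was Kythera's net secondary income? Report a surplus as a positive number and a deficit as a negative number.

16.92

Current account = goods balance + services balance + net primary income + net secondary income
Sum of the known components = 55.37
Net secondary income = CA - (known components) = 72.29 - 55.37 = 16.92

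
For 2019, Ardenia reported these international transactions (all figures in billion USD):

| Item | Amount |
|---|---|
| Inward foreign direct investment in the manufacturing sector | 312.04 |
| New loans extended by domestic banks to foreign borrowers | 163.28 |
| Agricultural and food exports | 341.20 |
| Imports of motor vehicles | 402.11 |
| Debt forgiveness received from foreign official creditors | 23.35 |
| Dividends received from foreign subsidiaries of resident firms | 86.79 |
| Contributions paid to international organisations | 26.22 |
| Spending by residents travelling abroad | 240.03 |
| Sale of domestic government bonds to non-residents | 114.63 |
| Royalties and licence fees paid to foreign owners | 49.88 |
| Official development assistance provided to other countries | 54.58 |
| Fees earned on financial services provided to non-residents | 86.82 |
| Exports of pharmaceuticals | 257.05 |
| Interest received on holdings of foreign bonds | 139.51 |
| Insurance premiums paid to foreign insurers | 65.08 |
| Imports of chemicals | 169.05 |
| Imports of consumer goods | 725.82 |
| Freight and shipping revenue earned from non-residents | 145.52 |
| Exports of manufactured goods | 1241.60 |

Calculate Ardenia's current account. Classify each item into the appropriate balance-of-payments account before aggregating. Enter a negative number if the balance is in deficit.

565.72

Goods: -402.11 - 725.82 + 341.20 - 169.05 + 1241.60 + 257.05 = 542.87
Services: 86.82 - 49.88 - 65.08 - 240.03 + 145.52 = -122.65
Primary income: 139.51 + 86.79 = 226.30
Secondary income: -54.58 - 26.22 = -80.80
Current account = 542.87 + (-122.65) + 226.30 + (-80.80) = 565.72
(Excluded from the current account — financial account: inward foreign direct investment in the manufacturing sector 312.04, new loans extended by domestic banks to foreign borrowers 163.28, sale of domestic government bonds to non-residents 114.63; capital account: debt forgiveness received from foreign official creditors 23.35.)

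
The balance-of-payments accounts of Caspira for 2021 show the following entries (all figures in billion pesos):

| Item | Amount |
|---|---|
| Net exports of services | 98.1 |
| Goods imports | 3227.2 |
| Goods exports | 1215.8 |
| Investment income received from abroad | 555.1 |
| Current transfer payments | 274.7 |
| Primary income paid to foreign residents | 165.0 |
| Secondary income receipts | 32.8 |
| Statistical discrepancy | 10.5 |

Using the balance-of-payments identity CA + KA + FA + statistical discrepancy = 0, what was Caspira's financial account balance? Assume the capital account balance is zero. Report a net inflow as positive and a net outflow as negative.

1754.6

Goods balance = 1215.8 - 3227.2 = -2011.4
Services balance = 98.1
Trade balance (goods + services) = -2011.4 + 98.1 = -1913.3
Net primary income = 555.1 - 165.0 = 390.1
Net secondary income = 32.8 - 274.7 = -241.9
Current account = -1913.3 + 390.1 + (-241.9) = -1765.1
Financial account = -(-1765.1 + 10.5) = 1754.6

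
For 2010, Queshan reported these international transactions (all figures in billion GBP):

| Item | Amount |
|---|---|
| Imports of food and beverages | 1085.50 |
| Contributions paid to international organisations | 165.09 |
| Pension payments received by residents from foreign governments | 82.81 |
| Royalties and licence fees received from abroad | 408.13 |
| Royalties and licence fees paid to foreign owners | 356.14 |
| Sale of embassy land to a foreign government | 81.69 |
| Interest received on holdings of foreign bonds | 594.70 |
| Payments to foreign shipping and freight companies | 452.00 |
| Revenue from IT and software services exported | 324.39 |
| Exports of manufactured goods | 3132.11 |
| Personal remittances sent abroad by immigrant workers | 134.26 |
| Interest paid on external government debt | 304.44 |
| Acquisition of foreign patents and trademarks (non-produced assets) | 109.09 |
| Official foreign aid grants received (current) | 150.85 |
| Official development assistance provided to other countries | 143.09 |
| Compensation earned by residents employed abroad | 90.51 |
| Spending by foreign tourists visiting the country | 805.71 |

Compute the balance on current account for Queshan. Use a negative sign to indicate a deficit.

Goods: -1085.50 + 3132.11 = 2046.61
Services: -356.14 - 452.00 + 805.71 + 324.39 + 408.13 = 730.09
Primary income: -304.44 + 594.70 + 90.51 = 380.77
Secondary income: 82.81 + 150.85 - 134.26 - 143.09 - 165.09 = -208.78
Current account = 2046.61 + 730.09 + 380.77 + (-208.78) = 2948.69
(Excluded from the current account — capital account: sale of embassy land to a foreign government 81.69, acquisition of foreign patents and trademarks (non-produced assets) 109.09.)

2948.69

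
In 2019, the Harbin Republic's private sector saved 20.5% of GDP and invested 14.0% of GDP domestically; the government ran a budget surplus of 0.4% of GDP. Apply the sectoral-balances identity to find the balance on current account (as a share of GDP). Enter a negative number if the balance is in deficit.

By the sectoral-balances identity, CA = (S_private - I) + (T - G).
Private balance = 20.5 - 14.0 = 6.5
Government balance (T - G) = 0.4
CA = 6.5 + 0.4 = 6.9

6.9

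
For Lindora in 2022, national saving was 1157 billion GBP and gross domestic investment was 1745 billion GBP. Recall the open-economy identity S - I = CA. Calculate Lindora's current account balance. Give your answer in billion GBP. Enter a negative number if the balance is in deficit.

S - I = CA (net lending to the rest of the world).
CA = S - I = 1157 - 1745 = -588

-588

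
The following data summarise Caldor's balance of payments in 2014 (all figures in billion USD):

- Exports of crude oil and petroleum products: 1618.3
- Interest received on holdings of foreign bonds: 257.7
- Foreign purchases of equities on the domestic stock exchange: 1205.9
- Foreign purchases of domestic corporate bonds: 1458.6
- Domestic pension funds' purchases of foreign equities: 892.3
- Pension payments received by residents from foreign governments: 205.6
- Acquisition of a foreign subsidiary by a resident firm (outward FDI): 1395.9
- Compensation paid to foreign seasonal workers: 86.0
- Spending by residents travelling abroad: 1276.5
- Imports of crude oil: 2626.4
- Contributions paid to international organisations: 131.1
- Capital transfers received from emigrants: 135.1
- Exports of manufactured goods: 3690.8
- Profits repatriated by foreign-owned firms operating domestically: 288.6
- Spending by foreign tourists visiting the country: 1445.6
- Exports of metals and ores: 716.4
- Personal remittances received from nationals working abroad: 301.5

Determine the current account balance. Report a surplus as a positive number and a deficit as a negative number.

3827.3

Goods: 1618.3 + 716.4 - 2626.4 + 3690.8 = 3399.1
Services: 1445.6 - 1276.5 = 169.1
Primary income: 257.7 - 288.6 - 86.0 = -116.9
Secondary income: 205.6 - 131.1 + 301.5 = 376.0
Current account = 3399.1 + 169.1 + (-116.9) + 376.0 = 3827.3
(Excluded from the current account — financial account: foreign purchases of equities on the domestic stock exchange 1205.9, foreign purchases of domestic corporate bonds 1458.6, domestic pension funds' purchases of foreign equities 892.3, acquisition of a foreign subsidiary by a resident firm (outward FDI) 1395.9; capital account: capital transfers received from emigrants 135.1.)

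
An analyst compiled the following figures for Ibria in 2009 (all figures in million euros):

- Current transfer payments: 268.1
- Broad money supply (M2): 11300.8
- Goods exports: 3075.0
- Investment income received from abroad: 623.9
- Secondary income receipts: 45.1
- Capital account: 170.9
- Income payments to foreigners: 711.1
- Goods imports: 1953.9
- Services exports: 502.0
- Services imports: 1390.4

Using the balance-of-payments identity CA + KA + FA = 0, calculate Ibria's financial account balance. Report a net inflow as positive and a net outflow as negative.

-93.4

Goods balance = 3075.0 - 1953.9 = 1121.1
Services balance = 502.0 - 1390.4 = -888.4
Trade balance (goods + services) = 1121.1 + (-888.4) = 232.7
Net primary income = 623.9 - 711.1 = -87.2
Net secondary income = 45.1 - 268.1 = -223.0
Current account = 232.7 + (-87.2) + (-223.0) = -77.5
Financial account = -(-77.5 + 170.9) = -93.4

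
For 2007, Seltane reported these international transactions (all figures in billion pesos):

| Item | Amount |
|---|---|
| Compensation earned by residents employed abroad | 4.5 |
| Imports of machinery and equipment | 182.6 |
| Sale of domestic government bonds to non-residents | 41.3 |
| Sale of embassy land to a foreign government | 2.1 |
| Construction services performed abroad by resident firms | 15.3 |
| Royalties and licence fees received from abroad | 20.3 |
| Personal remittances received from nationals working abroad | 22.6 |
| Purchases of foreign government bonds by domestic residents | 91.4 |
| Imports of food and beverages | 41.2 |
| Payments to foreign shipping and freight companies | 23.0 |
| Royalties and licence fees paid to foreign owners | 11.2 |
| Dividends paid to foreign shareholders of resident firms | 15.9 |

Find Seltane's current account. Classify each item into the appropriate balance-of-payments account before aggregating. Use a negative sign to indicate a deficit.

Goods: -182.6 - 41.2 = -223.8
Services: 20.3 - 11.2 - 23.0 + 15.3 = 1.4
Primary income: 4.5 - 15.9 = -11.4
Secondary income: 22.6
Current account = (-223.8) + 1.4 + (-11.4) + 22.6 = -211.2
(Excluded from the current account — financial account: sale of domestic government bonds to non-residents 41.3, purchases of foreign government bonds by domestic residents 91.4; capital account: sale of embassy land to a foreign government 2.1.)

-211.2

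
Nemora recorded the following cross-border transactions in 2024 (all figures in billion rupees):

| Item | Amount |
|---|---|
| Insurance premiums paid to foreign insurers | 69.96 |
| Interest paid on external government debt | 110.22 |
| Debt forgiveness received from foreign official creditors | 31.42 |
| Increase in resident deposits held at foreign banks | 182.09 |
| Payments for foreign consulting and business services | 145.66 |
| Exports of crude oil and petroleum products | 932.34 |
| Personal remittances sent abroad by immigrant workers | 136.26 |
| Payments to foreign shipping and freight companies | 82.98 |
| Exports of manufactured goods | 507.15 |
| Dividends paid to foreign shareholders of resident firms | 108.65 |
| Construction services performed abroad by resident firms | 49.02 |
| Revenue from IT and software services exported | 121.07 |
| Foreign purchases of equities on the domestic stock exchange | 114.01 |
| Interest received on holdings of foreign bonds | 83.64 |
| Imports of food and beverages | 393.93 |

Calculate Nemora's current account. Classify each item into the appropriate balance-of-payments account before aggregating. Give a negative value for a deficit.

645.56

Goods: 932.34 - 393.93 + 507.15 = 1045.56
Services: -69.96 + 49.02 + 121.07 - 82.98 - 145.66 = -128.51
Primary income: -110.22 + 83.64 - 108.65 = -135.23
Secondary income: -136.26
Current account = 1045.56 + (-128.51) + (-135.23) + (-136.26) = 645.56
(Excluded from the current account — capital account: debt forgiveness received from foreign official creditors 31.42; financial account: increase in resident deposits held at foreign banks 182.09, foreign purchases of equities on the domestic stock exchange 114.01.)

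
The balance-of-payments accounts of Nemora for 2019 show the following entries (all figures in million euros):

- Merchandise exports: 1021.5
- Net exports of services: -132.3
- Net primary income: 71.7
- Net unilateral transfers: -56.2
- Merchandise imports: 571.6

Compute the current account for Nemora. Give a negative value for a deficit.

Goods balance = 1021.5 - 571.6 = 449.9
Services balance = -132.3
Trade balance (goods + services) = 449.9 + (-132.3) = 317.6
Net primary income = 71.7
Net secondary income = -56.2
Current account = 317.6 + 71.7 + (-56.2) = 333.1

333.1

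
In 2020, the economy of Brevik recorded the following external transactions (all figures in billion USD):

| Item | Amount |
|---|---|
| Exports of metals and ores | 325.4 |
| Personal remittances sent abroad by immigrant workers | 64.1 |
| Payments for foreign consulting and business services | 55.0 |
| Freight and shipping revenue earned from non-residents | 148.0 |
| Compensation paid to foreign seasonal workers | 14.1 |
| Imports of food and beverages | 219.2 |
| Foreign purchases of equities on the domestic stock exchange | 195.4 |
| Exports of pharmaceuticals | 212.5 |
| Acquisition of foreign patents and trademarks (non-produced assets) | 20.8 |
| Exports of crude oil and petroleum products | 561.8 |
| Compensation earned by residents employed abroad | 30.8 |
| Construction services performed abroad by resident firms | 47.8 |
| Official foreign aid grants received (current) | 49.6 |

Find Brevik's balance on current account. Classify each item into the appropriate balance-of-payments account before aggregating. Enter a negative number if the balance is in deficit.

1023.5

Goods: -219.2 + 212.5 + 325.4 + 561.8 = 880.5
Services: -55.0 + 47.8 + 148.0 = 140.8
Primary income: 30.8 - 14.1 = 16.7
Secondary income: -64.1 + 49.6 = -14.5
Current account = 880.5 + 140.8 + 16.7 + (-14.5) = 1023.5
(Excluded from the current account — financial account: foreign purchases of equities on the domestic stock exchange 195.4; capital account: acquisition of foreign patents and trademarks (non-produced assets) 20.8.)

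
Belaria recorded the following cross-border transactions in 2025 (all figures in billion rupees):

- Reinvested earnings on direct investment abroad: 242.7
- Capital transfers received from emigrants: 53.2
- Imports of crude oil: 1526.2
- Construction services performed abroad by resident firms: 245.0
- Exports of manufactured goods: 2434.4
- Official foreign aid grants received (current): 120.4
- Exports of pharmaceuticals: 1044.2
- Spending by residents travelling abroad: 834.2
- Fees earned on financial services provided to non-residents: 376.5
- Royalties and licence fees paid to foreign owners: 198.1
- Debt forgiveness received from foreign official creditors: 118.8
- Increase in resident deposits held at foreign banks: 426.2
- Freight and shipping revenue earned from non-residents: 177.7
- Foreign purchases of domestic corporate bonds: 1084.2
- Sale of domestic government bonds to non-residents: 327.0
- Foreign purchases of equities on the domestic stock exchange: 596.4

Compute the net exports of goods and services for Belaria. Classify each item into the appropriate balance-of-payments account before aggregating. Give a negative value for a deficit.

1719.3

Goods: -1526.2 + 1044.2 + 2434.4 = 1952.4
Services: -834.2 - 198.1 + 376.5 + 177.7 + 245.0 = -233.1
Trade balance = 1952.4 + (-233.1) = 1719.3
(Excluded from the trade balance — primary income: reinvested earnings on direct investment abroad 242.7; capital account: capital transfers received from emigrants 53.2, debt forgiveness received from foreign official creditors 118.8; secondary income: official foreign aid grants received (current) 120.4; financial account: increase in resident deposits held at foreign banks 426.2, foreign purchases of domestic corporate bonds 1084.2, sale of domestic government bonds to non-residents 327.0, foreign purchases of equities on the domestic stock exchange 596.4.)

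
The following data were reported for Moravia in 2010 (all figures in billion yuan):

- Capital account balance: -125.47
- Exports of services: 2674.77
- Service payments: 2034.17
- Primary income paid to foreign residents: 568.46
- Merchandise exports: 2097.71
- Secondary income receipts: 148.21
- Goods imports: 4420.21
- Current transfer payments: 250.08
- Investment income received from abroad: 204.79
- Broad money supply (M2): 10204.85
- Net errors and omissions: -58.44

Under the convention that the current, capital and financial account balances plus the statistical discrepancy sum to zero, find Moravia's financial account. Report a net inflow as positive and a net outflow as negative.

Goods balance = 2097.71 - 4420.21 = -2322.50
Services balance = 2674.77 - 2034.17 = 640.60
Trade balance (goods + services) = -2322.50 + 640.60 = -1681.90
Net primary income = 204.79 - 568.46 = -363.67
Net secondary income = 148.21 - 250.08 = -101.87
Current account = -1681.90 + (-363.67) + (-101.87) = -2147.44
Financial account = -(-2147.44 + (-125.47) + (-58.44)) = 2331.35

2331.35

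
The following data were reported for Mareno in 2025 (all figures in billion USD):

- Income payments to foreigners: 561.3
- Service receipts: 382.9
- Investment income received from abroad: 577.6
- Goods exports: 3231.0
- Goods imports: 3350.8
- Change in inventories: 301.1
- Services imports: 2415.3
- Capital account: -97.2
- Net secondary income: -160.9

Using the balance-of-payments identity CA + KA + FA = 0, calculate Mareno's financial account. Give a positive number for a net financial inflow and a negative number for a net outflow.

Goods balance = 3231.0 - 3350.8 = -119.8
Services balance = 382.9 - 2415.3 = -2032.4
Trade balance (goods + services) = -119.8 + (-2032.4) = -2152.2
Net primary income = 577.6 - 561.3 = 16.3
Net secondary income = -160.9
Current account = -2152.2 + 16.3 + (-160.9) = -2296.8
Financial account = -(-2296.8 + (-97.2)) = 2394.0

2394.0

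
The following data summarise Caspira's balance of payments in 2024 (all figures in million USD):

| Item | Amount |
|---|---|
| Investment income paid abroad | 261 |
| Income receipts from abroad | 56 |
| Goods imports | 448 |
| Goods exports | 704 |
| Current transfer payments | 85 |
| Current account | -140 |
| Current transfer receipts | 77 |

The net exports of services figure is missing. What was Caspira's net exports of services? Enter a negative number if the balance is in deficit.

Current account = goods balance + services balance + net primary income + net secondary income
Sum of the known components = 43
Net exports of services = CA - (known components) = -140 - 43 = -183

-183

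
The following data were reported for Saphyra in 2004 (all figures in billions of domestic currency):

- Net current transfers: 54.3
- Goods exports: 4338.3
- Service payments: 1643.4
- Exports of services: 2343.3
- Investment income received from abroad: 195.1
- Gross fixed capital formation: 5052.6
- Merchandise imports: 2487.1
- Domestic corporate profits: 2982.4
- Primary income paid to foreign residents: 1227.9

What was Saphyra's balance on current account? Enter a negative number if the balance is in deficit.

Goods balance = 4338.3 - 2487.1 = 1851.2
Services balance = 2343.3 - 1643.4 = 699.9
Trade balance (goods + services) = 1851.2 + 699.9 = 2551.1
Net primary income = 195.1 - 1227.9 = -1032.8
Net secondary income = 54.3
Current account = 2551.1 + (-1032.8) + 54.3 = 1572.6

1572.6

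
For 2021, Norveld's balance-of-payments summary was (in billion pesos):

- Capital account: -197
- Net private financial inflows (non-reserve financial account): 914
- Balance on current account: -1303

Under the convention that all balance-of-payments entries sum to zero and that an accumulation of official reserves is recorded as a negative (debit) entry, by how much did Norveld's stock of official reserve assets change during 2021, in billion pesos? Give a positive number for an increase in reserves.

-586

Official reserve transactions balance = -((-1303) + (-197) + 914) = 586
An accumulation of reserves is recorded as a debit (negative entry), so the change in the stock of reserves is the negative of that balance.
Change in official reserves = -(586) = -586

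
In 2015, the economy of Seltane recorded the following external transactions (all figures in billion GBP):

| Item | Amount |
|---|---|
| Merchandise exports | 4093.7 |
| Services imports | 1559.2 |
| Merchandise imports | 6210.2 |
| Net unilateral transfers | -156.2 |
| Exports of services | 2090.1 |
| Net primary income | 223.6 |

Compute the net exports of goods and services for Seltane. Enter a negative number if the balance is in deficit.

-1585.6

Goods balance = 4093.7 - 6210.2 = -2116.5
Services balance = 2090.1 - 1559.2 = 530.9
Trade balance (goods + services) = -2116.5 + 530.9 = -1585.6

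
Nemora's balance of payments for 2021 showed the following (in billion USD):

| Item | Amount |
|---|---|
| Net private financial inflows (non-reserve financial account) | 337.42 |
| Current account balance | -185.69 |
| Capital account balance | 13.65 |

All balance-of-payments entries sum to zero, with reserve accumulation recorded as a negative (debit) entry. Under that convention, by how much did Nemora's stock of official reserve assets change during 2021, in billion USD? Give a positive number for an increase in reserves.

165.38

Official reserve transactions balance = -((-185.69) + 13.65 + 337.42) = -165.38
An accumulation of reserves is recorded as a debit (negative entry), so the change in the stock of reserves is the negative of that balance.
Change in official reserves = -(-165.38) = 165.38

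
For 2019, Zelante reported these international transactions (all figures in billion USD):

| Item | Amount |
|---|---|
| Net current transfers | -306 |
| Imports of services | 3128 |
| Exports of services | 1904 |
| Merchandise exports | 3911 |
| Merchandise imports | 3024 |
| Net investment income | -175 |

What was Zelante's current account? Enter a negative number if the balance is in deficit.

-818

Goods balance = 3911 - 3024 = 887
Services balance = 1904 - 3128 = -1224
Trade balance (goods + services) = 887 + (-1224) = -337
Net primary income = -175
Net secondary income = -306
Current account = -337 + (-175) + (-306) = -818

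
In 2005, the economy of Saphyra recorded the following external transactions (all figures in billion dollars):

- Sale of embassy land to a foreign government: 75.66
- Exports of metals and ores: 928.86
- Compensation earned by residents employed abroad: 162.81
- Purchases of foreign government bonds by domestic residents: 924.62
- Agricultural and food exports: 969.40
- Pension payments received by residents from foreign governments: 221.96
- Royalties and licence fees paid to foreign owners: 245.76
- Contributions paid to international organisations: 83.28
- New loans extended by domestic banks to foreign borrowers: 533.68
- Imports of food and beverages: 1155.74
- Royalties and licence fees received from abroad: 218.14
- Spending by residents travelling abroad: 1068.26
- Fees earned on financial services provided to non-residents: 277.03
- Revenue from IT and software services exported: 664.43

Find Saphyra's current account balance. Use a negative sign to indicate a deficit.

Goods: 969.40 + 928.86 - 1155.74 = 742.52
Services: -245.76 + 277.03 + 664.43 - 1068.26 + 218.14 = -154.42
Primary income: 162.81
Secondary income: -83.28 + 221.96 = 138.68
Current account = 742.52 + (-154.42) + 162.81 + 138.68 = 889.59
(Excluded from the current account — capital account: sale of embassy land to a foreign government 75.66; financial account: purchases of foreign government bonds by domestic residents 924.62, new loans extended by domestic banks to foreign borrowers 533.68.)

889.59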